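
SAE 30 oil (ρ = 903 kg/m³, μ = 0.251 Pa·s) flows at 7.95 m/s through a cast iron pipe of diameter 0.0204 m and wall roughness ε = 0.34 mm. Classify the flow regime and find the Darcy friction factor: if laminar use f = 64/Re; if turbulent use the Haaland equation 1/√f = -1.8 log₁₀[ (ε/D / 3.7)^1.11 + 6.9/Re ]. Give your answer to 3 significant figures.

f ≈ 0.110

Re = ρVD/μ = 903·7.95·0.0204/0.251 = 583.5.
Re < 2300 → laminar, so f = 64/Re = 0.1097 (roughness is irrelevant in laminar flow).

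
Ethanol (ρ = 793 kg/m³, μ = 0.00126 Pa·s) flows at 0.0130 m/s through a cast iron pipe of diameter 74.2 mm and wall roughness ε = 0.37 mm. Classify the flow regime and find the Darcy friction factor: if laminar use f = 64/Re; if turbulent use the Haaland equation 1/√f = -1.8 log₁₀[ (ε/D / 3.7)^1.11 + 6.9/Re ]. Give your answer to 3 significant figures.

f ≈ 0.105

Re = ρVD/μ = 793·0.013·0.0742/0.00126 = 607.1.
Re < 2300 → laminar, so f = 64/Re = 0.1054 (roughness is irrelevant in laminar flow).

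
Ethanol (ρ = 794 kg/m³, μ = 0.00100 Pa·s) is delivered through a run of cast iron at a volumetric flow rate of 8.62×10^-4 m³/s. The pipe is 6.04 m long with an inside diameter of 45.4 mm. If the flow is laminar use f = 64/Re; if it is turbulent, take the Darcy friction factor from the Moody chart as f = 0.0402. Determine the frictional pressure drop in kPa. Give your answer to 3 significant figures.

Cross-sectional area A = πD²/4 = π(0.0454)²/4 = 0.001619 m²; mean velocity V = Q/A = 0.000862/0.001619 = 0.5325 m/s.
Reynolds number Re = ρVD/μ = 794 · 0.5325 · 0.0454 / 0.001 = 1.919e+04.
Re > 4000 → turbulent; use the Moody-chart value f = 0.0402.
Darcy-Weisbach: ΔP = f(L/D)(ρV²/2) = 0.0402·(6.04/0.0454)·(794·0.5325²/2) = 0.0402·133·112.6 = 602 Pa.
ΔP = 602 Pa = 0.602 kPa.

ΔP ≈ 0.602 kPa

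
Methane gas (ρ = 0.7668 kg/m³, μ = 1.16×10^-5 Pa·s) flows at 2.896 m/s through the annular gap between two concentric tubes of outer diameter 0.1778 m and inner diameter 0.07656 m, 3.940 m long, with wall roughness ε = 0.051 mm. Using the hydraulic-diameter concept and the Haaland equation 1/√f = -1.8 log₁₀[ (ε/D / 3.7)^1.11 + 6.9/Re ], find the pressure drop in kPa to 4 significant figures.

Hydraulic diameter D_h = 4A/P = D_o - D_i = 0.1778 - 0.07656 = 0.1012 m.
Re = ρVD_h/μ = 0.7668·2.896·0.1012/1.16e-05 = 1.938e+04.
ε/D_h = 5.1e-05/0.1012 = 0.000504; Haaland gives 1/√f = -1.8 log₁₀[5.11e-05+0.000356] = 6.102, so f = 0.02685.
ΔP = f(L/D_h)(ρV²/2) = 0.02685·3.94/0.1012·3.216 = 3.36 Pa.
ΔP = 0.003360 kPa.

ΔP ≈ 0.003360 kPa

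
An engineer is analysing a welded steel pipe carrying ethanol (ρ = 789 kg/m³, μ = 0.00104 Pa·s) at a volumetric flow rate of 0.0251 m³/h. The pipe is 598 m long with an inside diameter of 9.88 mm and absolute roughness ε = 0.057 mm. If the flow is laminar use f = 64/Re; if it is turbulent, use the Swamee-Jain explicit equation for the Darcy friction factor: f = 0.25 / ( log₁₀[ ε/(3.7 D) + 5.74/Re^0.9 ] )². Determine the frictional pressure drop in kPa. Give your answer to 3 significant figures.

ΔP ≈ 18.5 kPa

Q = 0.0251 m³/h = 0.0251/3600 = 6.972e-06 m³/s.
Cross-sectional area A = πD²/4 = π(0.00988)²/4 = 7.667e-05 m²; mean velocity V = Q/A = 6.972e-06/7.667e-05 = 0.09094 m/s.
Reynolds number Re = ρVD/μ = 789 · 0.09094 · 0.00988 / 0.00104 = 681.7.
Re < 2300 → laminar flow, so f = 64/Re = 64/681.7 = 0.09389 (the turbulent correlation is not needed).
Darcy-Weisbach: ΔP = f(L/D)(ρV²/2) = 0.09389·(598/0.00988)·(789·0.09094²/2) = 0.09389·6.053e+04·3.263 = 1.854e+04 Pa.
ΔP = 1.854e+04 Pa = 18.5 kPa.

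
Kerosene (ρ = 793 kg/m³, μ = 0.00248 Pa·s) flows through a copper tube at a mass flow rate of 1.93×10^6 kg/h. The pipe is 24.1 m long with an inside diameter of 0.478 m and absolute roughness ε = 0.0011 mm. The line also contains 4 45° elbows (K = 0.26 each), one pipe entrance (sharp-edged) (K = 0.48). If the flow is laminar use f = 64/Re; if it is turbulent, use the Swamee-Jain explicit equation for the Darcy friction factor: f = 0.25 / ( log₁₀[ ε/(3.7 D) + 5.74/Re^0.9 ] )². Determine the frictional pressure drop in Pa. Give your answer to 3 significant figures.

ṁ = 1.93×10^6 kg/h = 1.93×10^6/3600 = 536.1 kg/s.
A = πD²/4 = π(0.478)²/4 = 0.1795 m²; mean velocity V = ṁ/(ρA) = 536.1/(793 · 0.1795) = 3.767 m/s.
Reynolds number Re = ρVD/μ = 793 · 3.767 · 0.478 / 0.00248 = 5.758e+05.
Re > 4000 → turbulent. Relative roughness ε/D = 1.1e-06/0.478 = 2.3e-06. Swamee-Jain: f = 0.25/(log₁₀[2.3e-06/3.7 + 5.74/5.758e+05^0.9])² = 0.25/(log₁₀[6.22e-07 + 3.76e-05])² = 0.25/(-4.418)² = 0.01281.
Total minor-loss coefficient ΣK = 4·0.26 + 1·0.48 = 1.52.
ΔP = [f·L/D + ΣK]·(ρV²/2) = [0.01281·24.1/0.478 + 1.52]·(793·3.767²/2) = [0.6457 + 1.52]·5627 = 1.219e+04 Pa.

ΔP ≈ 12200 Pa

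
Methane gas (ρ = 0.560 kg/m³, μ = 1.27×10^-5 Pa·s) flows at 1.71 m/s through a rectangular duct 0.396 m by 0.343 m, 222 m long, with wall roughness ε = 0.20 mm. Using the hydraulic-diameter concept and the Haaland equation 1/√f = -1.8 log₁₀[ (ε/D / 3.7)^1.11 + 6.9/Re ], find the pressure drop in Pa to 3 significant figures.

Hydraulic diameter D_h = 4A/P = 4·(0.396·0.343)/(2·(0.396+0.343)) = 0.5433/1.478 = 0.3676 m.
Re = ρVD_h/μ = 0.56·1.71·0.3676/1.27e-05 = 2.772e+04.
ε/D_h = 0.0002/0.3676 = 0.000544; Haaland gives 1/√f = -1.8 log₁₀[5.57e-05+0.000249] = 6.329, so f = 0.02496.
ΔP = f(L/D_h)(ρV²/2) = 0.02496·222/0.3676·0.8187 = 12.34 Pa.

ΔP ≈ 12.3 Pa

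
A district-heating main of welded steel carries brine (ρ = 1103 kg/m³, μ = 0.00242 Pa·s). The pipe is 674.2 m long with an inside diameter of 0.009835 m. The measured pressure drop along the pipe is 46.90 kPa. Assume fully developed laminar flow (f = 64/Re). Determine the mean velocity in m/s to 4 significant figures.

For laminar flow, f = 64/Re with Re = ρVD/μ, so Darcy-Weisbach reduces to ΔP = 32μLV/D². Solving for V: V = ΔP·D²/(32μL) = 4.69e+04·(0.009835)²/(32·0.00242·674.2) = 0.08689 m/s.
Check: Re = ρVD/μ = 1103·0.08689·0.009835/0.00242 = 389.5 < 2300, so the laminar assumption holds.

V ≈ 0.08689 m/s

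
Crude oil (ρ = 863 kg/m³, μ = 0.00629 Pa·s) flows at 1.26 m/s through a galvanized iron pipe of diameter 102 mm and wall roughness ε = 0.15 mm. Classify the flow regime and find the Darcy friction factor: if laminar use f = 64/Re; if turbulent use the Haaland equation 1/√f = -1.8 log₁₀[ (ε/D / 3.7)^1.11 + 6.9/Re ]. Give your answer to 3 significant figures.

Re = ρVD/μ = 863·1.26·0.102/0.00629 = 1.763e+04.
Re > 4000 → turbulent. ε/D = 0.00015/0.102 = 0.00147; Haaland: 1/√f = -1.8 log₁₀[0.000168 + 0.000391] = 5.854, so f = 0.02918.

f ≈ 0.0292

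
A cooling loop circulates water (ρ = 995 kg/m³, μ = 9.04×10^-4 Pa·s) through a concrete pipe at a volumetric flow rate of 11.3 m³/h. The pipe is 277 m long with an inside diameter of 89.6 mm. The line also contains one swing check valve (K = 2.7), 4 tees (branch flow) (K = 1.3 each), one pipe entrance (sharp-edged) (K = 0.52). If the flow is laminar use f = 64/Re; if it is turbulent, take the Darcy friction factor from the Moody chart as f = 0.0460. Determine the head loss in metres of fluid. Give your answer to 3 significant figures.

Q = 11.3 m³/h = 11.3/3600 = 0.003139 m³/s.
Cross-sectional area A = πD²/4 = π(0.0896)²/4 = 0.006305 m²; mean velocity V = Q/A = 0.003139/0.006305 = 0.4978 m/s.
Reynolds number Re = ρVD/μ = 995 · 0.4978 · 0.0896 / 0.000904 = 4.909e+04.
Re > 4000 → turbulent; use the Moody-chart value f = 0.0460.
Total minor-loss coefficient ΣK = 1·2.7 + 4·1.3 + 1·0.52 = 8.42.
ΔP = [f·L/D + ΣK]·(ρV²/2) = [0.046·277/0.0896 + 8.42]·(995·0.4978²/2) = [142.2 + 8.42]·123.3 = 1.857e+04 Pa.
Head loss h_f = ΔP/(ρg) = 1.857e+04/(995·9.81) = 1.90 m.

h_f ≈ 1.90 m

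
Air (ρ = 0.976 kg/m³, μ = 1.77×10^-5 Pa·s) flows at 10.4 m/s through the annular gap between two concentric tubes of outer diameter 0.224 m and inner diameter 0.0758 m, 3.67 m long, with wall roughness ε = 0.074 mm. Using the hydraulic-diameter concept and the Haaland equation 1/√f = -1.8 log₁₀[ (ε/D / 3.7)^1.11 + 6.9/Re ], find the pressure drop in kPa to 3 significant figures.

ΔP ≈ 0.0268 kPa

Hydraulic diameter D_h = 4A/P = D_o - D_i = 0.224 - 0.0758 = 0.1482 m.
Re = ρVD_h/μ = 0.976·10.4·0.1482/1.77e-05 = 8.499e+04.
ε/D_h = 7.4e-05/0.1482 = 0.000499; Haaland gives 1/√f = -1.8 log₁₀[5.06e-05+8.12e-05] = 6.984, so f = 0.0205.
ΔP = f(L/D_h)(ρV²/2) = 0.0205·3.67/0.1482·52.78 = 26.8 Pa.
ΔP = 0.0268 kPa.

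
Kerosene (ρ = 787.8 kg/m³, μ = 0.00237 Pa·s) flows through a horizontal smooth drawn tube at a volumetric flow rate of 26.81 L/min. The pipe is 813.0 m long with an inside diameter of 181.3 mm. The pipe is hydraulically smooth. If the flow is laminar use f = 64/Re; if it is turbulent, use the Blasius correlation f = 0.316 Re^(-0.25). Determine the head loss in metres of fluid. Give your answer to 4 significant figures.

Q = 26.81 L/min = 26.81/60000 = 0.0004468 m³/s.
Cross-sectional area A = πD²/4 = π(0.1813)²/4 = 0.02582 m²; mean velocity V = Q/A = 0.0004468/0.02582 = 0.01731 m/s.
Reynolds number Re = ρVD/μ = 787.8 · 0.01731 · 0.1813 / 0.00237 = 1043.
Re < 2300 → laminar flow, so f = 64/Re = 64/1043 = 0.06136 (the turbulent correlation is not needed).
Darcy-Weisbach: ΔP = f(L/D)(ρV²/2) = 0.06136·(813/0.1813)·(787.8·0.01731²/2) = 0.06136·4484·0.118 = 32.47 Pa.
Head loss h_f = ΔP/(ρg) = 32.47/(787.8·9.81) = 0.004201 m.

h_f ≈ 0.004201 m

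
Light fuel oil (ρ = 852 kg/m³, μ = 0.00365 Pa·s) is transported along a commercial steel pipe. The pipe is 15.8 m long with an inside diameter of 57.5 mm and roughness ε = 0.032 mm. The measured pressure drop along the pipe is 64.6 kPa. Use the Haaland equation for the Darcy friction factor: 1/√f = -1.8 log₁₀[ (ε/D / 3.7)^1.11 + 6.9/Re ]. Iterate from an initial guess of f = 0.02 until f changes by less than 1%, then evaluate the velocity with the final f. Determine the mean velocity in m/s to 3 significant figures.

Rearranging Darcy-Weisbach: V = √(2·ΔP·D/(f·L·ρ)). With ε/D = 3.2e-05/0.0575 = 0.000557, iterate starting from f = 0.02:
  f = 0.02 → V = √(2·6.46e+04·0.0575/(0.02·15.8·852)) = 5.253 m/s; Re = ρVD/μ = 7.05e+04; f → 0.02127
  f = 0.02127 → V = 5.094 m/s; Re = 6.837e+04; f → 0.02136
Converged (Δf/f < 1%). With the final f = 0.02136: V = √(2·6.46e+04·0.0575/(0.02136·15.8·852)) = 5.083 m/s.

V ≈ 5.08 m/s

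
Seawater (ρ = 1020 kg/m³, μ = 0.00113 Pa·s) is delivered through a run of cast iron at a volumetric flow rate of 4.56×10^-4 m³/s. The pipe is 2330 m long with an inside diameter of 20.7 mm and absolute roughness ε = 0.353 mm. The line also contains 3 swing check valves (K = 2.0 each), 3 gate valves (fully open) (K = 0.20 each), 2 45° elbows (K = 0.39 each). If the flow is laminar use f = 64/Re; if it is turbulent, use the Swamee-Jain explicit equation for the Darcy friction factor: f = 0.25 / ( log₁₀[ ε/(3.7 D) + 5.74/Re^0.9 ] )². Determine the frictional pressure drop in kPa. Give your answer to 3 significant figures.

ΔP ≈ 5070 kPa

Cross-sectional area A = πD²/4 = π(0.0207)²/4 = 0.0003365 m²; mean velocity V = Q/A = 0.000456/0.0003365 = 1.355 m/s.
Reynolds number Re = ρVD/μ = 1020 · 1.355 · 0.0207 / 0.00113 = 2.532e+04.
Re > 4000 → turbulent. Relative roughness ε/D = 0.000353/0.0207 = 0.0171. Swamee-Jain: f = 0.25/(log₁₀[0.0171/3.7 + 5.74/2.532e+04^0.9])² = 0.25/(log₁₀[0.00461 + 0.000625])² = 0.25/(-2.281)² = 0.04804.
Total minor-loss coefficient ΣK = 3·2 + 3·0.2 + 2·0.39 = 7.38.
ΔP = [f·L/D + ΣK]·(ρV²/2) = [0.04804·2330/0.0207 + 7.38]·(1020·1.355²/2) = [5408 + 7.38]·936.4 = 5.07e+06 Pa.
ΔP = 5.07e+06 Pa = 5070 kPa.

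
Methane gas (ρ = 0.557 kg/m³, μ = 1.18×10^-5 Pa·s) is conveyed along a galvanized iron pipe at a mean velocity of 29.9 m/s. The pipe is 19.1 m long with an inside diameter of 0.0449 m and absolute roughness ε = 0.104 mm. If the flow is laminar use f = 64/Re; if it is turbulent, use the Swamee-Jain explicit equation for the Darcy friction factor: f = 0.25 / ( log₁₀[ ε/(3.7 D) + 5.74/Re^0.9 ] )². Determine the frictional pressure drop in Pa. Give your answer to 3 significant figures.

Reynolds number Re = ρVD/μ = 0.557 · 29.9 · 0.0449 / 1.18e-05 = 6.337e+04.
Re > 4000 → turbulent. Relative roughness ε/D = 0.000104/0.0449 = 0.00232. Swamee-Jain: f = 0.25/(log₁₀[0.00232/3.7 + 5.74/6.337e+04^0.9])² = 0.25/(log₁₀[0.000626 + 0.000274])² = 0.25/(-3.046)² = 0.02695.
Darcy-Weisbach: ΔP = f(L/D)(ρV²/2) = 0.02695·(19.1/0.0449)·(0.557·29.9²/2) = 0.02695·425.4·249 = 2854 Pa.

ΔP ≈ 2850 Pa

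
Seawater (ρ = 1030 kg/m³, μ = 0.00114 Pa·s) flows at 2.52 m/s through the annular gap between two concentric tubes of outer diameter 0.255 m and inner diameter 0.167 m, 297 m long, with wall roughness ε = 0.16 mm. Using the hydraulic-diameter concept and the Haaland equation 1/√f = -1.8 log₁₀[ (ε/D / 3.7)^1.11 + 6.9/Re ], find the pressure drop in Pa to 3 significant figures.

ΔP ≈ 262000 Pa

Hydraulic diameter D_h = 4A/P = D_o - D_i = 0.255 - 0.167 = 0.088 m.
Re = ρVD_h/μ = 1030·2.52·0.088/0.00114 = 2.004e+05.
ε/D_h = 0.00016/0.088 = 0.00182; Haaland gives 1/√f = -1.8 log₁₀[0.000213+3.44e-05] = 6.493, so f = 0.02372.
ΔP = f(L/D_h)(ρV²/2) = 0.02372·297/0.088·3270 = 2.618e+05 Pa.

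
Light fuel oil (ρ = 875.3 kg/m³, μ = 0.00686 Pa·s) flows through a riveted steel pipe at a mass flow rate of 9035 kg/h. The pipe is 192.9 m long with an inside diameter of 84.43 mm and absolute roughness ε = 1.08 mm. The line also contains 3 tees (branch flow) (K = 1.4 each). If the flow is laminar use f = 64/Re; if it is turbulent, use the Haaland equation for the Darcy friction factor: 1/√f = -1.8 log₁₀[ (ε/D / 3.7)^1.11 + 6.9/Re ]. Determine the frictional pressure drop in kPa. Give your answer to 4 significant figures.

ṁ = 9035 kg/h = 9035/3600 = 2.51 kg/s.
A = πD²/4 = π(0.08443)²/4 = 0.005599 m²; mean velocity V = ṁ/(ρA) = 2.51/(875.3 · 0.005599) = 0.5121 m/s.
Reynolds number Re = ρVD/μ = 875.3 · 0.5121 · 0.08443 / 0.00686 = 5517.
Re > 4000 → turbulent. Relative roughness ε/D = 0.00108/0.08443 = 0.0128. Haaland: 1/√f = -1.8 log₁₀[(0.0128/3.7)^1.11 + 6.9/5517] = -1.8 log₁₀[0.00185 + 0.00125] = 4.515, so f = 0.04907.
Total minor-loss coefficient ΣK = 3·1.4 = 4.2.
ΔP = [f·L/D + ΣK]·(ρV²/2) = [0.04907·192.9/0.08443 + 4.2]·(875.3·0.5121²/2) = [112.1 + 4.2]·114.8 = 1.335e+04 Pa.
ΔP = 1.335e+04 Pa = 13.35 kPa.

ΔP ≈ 13.35 kPa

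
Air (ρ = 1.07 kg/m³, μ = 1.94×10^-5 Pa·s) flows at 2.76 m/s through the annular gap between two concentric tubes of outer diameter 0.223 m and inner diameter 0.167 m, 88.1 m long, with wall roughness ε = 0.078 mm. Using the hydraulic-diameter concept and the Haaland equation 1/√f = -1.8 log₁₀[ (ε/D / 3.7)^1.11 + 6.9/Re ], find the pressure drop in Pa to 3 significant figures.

Hydraulic diameter D_h = 4A/P = D_o - D_i = 0.223 - 0.167 = 0.056 m.
Re = ρVD_h/μ = 1.07·2.76·0.056/1.94e-05 = 8525.
ε/D_h = 7.8e-05/0.056 = 0.00139; Haaland gives 1/√f = -1.8 log₁₀[0.000158+0.000809] = 5.426, so f = 0.03397.
ΔP = f(L/D_h)(ρV²/2) = 0.03397·88.1/0.056·4.075 = 217.8 Pa.

ΔP ≈ 218 Pa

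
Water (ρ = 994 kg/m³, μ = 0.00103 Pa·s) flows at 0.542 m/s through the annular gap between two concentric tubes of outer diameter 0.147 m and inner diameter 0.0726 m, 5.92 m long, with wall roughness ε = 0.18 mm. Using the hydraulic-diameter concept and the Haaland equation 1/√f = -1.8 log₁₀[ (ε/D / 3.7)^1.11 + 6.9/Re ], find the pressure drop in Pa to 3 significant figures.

ΔP ≈ 324 Pa

Hydraulic diameter D_h = 4A/P = D_o - D_i = 0.147 - 0.0726 = 0.0744 m.
Re = ρVD_h/μ = 994·0.542·0.0744/0.00103 = 3.892e+04.
ε/D_h = 0.00018/0.0744 = 0.00242; Haaland gives 1/√f = -1.8 log₁₀[0.000292+0.000177] = 5.992, so f = 0.02786.
ΔP = f(L/D_h)(ρV²/2) = 0.02786·5.92/0.0744·146 = 323.6 Pa.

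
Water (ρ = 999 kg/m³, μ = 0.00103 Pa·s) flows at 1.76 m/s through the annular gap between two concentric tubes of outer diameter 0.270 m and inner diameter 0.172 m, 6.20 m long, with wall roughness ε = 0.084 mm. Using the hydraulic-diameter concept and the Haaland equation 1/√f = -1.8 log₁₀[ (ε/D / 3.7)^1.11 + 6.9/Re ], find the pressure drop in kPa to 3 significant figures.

Hydraulic diameter D_h = 4A/P = D_o - D_i = 0.27 - 0.172 = 0.098 m.
Re = ρVD_h/μ = 999·1.76·0.098/0.00103 = 1.673e+05.
ε/D_h = 8.4e-05/0.098 = 0.000857; Haaland gives 1/√f = -1.8 log₁₀[9.23e-05+4.12e-05] = 6.974, so f = 0.02056.
ΔP = f(L/D_h)(ρV²/2) = 0.02056·6.2/0.098·1547 = 2013 Pa.
ΔP = 2.01 kPa.

ΔP ≈ 2.01 kPa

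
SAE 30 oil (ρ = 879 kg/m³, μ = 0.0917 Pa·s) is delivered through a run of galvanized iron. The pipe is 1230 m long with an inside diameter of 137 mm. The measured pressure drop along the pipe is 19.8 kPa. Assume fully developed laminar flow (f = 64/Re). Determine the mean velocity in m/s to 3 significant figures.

For laminar flow, f = 64/Re with Re = ρVD/μ, so Darcy-Weisbach reduces to ΔP = 32μLV/D². Solving for V: V = ΔP·D²/(32μL) = 1.98e+04·(0.137)²/(32·0.0917·1230) = 0.103 m/s.
Check: Re = ρVD/μ = 879·0.103·0.137/0.0917 = 135.2 < 2300, so the laminar assumption holds.

V ≈ 0.103 m/s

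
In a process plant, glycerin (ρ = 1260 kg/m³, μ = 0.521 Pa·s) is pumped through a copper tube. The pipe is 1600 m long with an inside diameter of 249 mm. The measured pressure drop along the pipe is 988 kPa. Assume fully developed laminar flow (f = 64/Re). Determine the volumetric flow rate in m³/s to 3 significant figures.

Q ≈ 0.112 m³/s

For laminar flow, f = 64/Re with Re = ρVD/μ, so Darcy-Weisbach reduces to ΔP = 32μLV/D². Solving for V: V = ΔP·D²/(32μL) = 9.88e+05·(0.249)²/(32·0.521·1600) = 2.296 m/s.
Check: Re = ρVD/μ = 1260·2.296·0.249/0.521 = 1383 < 2300, so the laminar assumption holds.
Q = V·A = 2.296·(π/4·0.249²) = 0.1118 m³/s = 0.112 m³/s.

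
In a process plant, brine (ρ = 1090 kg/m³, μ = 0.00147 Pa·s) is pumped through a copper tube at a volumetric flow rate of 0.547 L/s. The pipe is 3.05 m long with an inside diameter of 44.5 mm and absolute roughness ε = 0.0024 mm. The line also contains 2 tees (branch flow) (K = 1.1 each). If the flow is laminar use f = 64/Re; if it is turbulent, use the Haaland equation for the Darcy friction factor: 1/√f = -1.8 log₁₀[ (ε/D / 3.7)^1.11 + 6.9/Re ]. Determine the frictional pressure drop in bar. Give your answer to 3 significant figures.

ΔP ≈ 0.00286 bar

Q = 0.547 L/s = 0.547/1000 = 0.000547 m³/s.
Cross-sectional area A = πD²/4 = π(0.0445)²/4 = 0.001555 m²; mean velocity V = Q/A = 0.000547/0.001555 = 0.3517 m/s.
Reynolds number Re = ρVD/μ = 1090 · 0.3517 · 0.0445 / 0.00147 = 1.161e+04.
Re > 4000 → turbulent. Relative roughness ε/D = 2.4e-06/0.0445 = 5.39e-05. Haaland: 1/√f = -1.8 log₁₀[(5.39e-05/3.7)^1.11 + 6.9/1.161e+04] = -1.8 log₁₀[4.28e-06 + 0.000595] = 5.801, so f = 0.02972.
Total minor-loss coefficient ΣK = 2·1.1 = 2.2.
ΔP = [f·L/D + ΣK]·(ρV²/2) = [0.02972·3.05/0.0445 + 2.2]·(1090·0.3517²/2) = [2.037 + 2.2]·67.41 = 285.6 Pa.
ΔP = 285.6 Pa = 0.00286 bar.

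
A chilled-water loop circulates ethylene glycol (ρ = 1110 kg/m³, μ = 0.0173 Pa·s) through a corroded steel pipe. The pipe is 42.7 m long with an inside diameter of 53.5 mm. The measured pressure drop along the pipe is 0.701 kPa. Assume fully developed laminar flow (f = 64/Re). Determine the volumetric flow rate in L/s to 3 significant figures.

For laminar flow, f = 64/Re with Re = ρVD/μ, so Darcy-Weisbach reduces to ΔP = 32μLV/D². Solving for V: V = ΔP·D²/(32μL) = 701·(0.0535)²/(32·0.0173·42.7) = 0.08488 m/s.
Check: Re = ρVD/μ = 1110·0.08488·0.0535/0.0173 = 291.4 < 2300, so the laminar assumption holds.
Q = V·A = 0.08488·(π/4·0.0535²) = 0.0001908 m³/s = 0.191 L/s.

Q ≈ 0.191 L/s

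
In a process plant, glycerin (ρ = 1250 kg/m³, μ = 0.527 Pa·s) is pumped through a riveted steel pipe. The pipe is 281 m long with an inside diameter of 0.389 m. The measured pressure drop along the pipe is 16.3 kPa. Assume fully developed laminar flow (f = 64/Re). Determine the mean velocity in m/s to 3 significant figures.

For laminar flow, f = 64/Re with Re = ρVD/μ, so Darcy-Weisbach reduces to ΔP = 32μLV/D². Solving for V: V = ΔP·D²/(32μL) = 1.63e+04·(0.389)²/(32·0.527·281) = 0.5205 m/s.
Check: Re = ρVD/μ = 1250·0.5205·0.389/0.527 = 480.3 < 2300, so the laminar assumption holds.

V ≈ 0.520 m/s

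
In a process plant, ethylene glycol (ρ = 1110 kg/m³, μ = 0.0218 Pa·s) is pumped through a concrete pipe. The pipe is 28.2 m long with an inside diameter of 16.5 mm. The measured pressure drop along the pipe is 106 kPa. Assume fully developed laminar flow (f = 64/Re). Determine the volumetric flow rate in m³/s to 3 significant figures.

Q ≈ 3.14×10^-4 m³/s

For laminar flow, f = 64/Re with Re = ρVD/μ, so Darcy-Weisbach reduces to ΔP = 32μLV/D². Solving for V: V = ΔP·D²/(32μL) = 1.06e+05·(0.0165)²/(32·0.0218·28.2) = 1.467 m/s.
Check: Re = ρVD/μ = 1110·1.467·0.0165/0.0218 = 1232 < 2300, so the laminar assumption holds.
Q = V·A = 1.467·(π/4·0.0165²) = 0.0003137 m³/s = 3.14×10^-4 m³/s.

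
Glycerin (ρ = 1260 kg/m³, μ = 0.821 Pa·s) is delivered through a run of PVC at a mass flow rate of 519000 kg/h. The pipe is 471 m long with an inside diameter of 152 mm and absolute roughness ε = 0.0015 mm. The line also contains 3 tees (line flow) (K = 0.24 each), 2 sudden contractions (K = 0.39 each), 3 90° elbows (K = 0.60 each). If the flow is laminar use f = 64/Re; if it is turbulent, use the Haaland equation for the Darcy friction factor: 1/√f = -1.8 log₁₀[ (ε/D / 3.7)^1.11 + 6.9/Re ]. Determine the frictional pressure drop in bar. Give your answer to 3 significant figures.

ṁ = 519000 kg/h = 519000/3600 = 144.2 kg/s.
A = πD²/4 = π(0.152)²/4 = 0.01815 m²; mean velocity V = ṁ/(ρA) = 144.2/(1260 · 0.01815) = 6.305 m/s.
Reynolds number Re = ρVD/μ = 1260 · 6.305 · 0.152 / 0.821 = 1471.
Re < 2300 → laminar flow, so f = 64/Re = 64/1471 = 0.04351 (the turbulent correlation is not needed).
Total minor-loss coefficient ΣK = 3·0.24 + 2·0.39 + 3·0.6 = 3.3.
ΔP = [f·L/D + ΣK]·(ρV²/2) = [0.04351·471/0.152 + 3.3]·(1260·6.305²/2) = [134.8 + 3.3]·2.505e+04 = 3.46e+06 Pa.
ΔP = 3.46e+06 Pa = 34.6 bar.

ΔP ≈ 34.6 bar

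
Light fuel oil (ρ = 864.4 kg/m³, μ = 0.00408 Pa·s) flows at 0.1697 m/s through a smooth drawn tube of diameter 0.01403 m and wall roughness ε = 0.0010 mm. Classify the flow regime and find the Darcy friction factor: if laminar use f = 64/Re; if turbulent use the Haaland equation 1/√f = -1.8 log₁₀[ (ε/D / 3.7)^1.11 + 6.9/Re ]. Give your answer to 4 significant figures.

Re = ρVD/μ = 864.4·0.1697·0.01403/0.00408 = 504.4.
Re < 2300 → laminar, so f = 64/Re = 0.1269 (roughness is irrelevant in laminar flow).

f ≈ 0.1269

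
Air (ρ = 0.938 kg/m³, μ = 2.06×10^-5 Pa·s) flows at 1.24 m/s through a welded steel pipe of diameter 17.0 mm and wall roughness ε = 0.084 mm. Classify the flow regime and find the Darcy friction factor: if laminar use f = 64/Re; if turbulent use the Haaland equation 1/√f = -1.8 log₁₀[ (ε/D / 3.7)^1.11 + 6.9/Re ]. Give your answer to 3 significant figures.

Re = ρVD/μ = 0.938·1.24·0.017/2.06e-05 = 959.9.
Re < 2300 → laminar, so f = 64/Re = 0.06668 (roughness is irrelevant in laminar flow).

f ≈ 0.0667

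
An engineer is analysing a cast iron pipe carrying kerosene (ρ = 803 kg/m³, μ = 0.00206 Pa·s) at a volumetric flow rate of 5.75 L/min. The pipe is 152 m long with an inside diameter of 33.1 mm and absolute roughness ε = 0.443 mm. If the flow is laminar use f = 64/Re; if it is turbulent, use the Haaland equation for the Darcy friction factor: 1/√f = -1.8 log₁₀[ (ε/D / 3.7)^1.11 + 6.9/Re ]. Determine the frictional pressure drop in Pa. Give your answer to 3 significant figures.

Q = 5.75 L/min = 5.75/60000 = 9.583e-05 m³/s.
Cross-sectional area A = πD²/4 = π(0.0331)²/4 = 0.0008605 m²; mean velocity V = Q/A = 9.583e-05/0.0008605 = 0.1114 m/s.
Reynolds number Re = ρVD/μ = 803 · 0.1114 · 0.0331 / 0.00206 = 1437.
Re < 2300 → laminar flow, so f = 64/Re = 64/1437 = 0.04454 (the turbulent correlation is not needed).
Darcy-Weisbach: ΔP = f(L/D)(ρV²/2) = 0.04454·(152/0.0331)·(803·0.1114²/2) = 0.04454·4592·4.98 = 1019 Pa.

ΔP ≈ 1020 Pa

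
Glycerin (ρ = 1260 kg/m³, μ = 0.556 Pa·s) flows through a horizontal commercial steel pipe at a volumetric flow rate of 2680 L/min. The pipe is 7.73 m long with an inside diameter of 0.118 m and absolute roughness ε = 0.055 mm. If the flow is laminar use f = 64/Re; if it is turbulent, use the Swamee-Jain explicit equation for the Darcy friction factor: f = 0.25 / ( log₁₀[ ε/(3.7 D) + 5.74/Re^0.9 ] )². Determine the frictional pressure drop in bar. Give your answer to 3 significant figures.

ΔP ≈ 0.403 bar

Q = 2680 L/min = 2680/60000 = 0.04467 m³/s.
Cross-sectional area A = πD²/4 = π(0.118)²/4 = 0.01094 m²; mean velocity V = Q/A = 0.04467/0.01094 = 4.084 m/s.
Reynolds number Re = ρVD/μ = 1260 · 4.084 · 0.118 / 0.556 = 1092.
Re < 2300 → laminar flow, so f = 64/Re = 64/1092 = 0.0586 (the turbulent correlation is not needed).
Darcy-Weisbach: ΔP = f(L/D)(ρV²/2) = 0.0586·(7.73/0.118)·(1260·4.084²/2) = 0.0586·65.51·1.051e+04 = 4.034e+04 Pa.
ΔP = 4.034e+04 Pa = 0.403 bar.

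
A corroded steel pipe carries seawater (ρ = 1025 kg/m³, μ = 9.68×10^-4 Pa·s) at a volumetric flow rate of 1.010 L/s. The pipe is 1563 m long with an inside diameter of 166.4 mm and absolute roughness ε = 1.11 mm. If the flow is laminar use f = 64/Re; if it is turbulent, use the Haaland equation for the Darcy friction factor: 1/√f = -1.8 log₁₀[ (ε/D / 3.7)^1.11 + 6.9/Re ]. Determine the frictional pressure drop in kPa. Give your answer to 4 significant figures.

Q = 1.010 L/s = 1.010/1000 = 0.00101 m³/s.
Cross-sectional area A = πD²/4 = π(0.1664)²/4 = 0.02175 m²; mean velocity V = Q/A = 0.00101/0.02175 = 0.04644 m/s.
Reynolds number Re = ρVD/μ = 1025 · 0.04644 · 0.1664 / 0.000968 = 8183.
Re > 4000 → turbulent. Relative roughness ε/D = 0.00111/0.1664 = 0.00667. Haaland: 1/√f = -1.8 log₁₀[(0.00667/3.7)^1.11 + 6.9/8183] = -1.8 log₁₀[0.0009 + 0.000843] = 4.966, so f = 0.04055.
Darcy-Weisbach: ΔP = f(L/D)(ρV²/2) = 0.04055·(1563/0.1664)·(1025·0.04644²/2) = 0.04055·9393·1.105 = 421.1 Pa.
ΔP = 421.1 Pa = 0.4211 kPa.

ΔP ≈ 0.4211 kPa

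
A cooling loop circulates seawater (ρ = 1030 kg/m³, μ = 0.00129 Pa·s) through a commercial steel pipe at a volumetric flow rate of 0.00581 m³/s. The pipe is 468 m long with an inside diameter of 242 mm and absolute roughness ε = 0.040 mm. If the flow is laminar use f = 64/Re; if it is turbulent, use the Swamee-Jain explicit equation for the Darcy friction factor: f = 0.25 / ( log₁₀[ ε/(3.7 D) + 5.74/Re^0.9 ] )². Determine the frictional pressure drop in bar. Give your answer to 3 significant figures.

ΔP ≈ 0.00398 bar

Cross-sectional area A = πD²/4 = π(0.242)²/4 = 0.046 m²; mean velocity V = Q/A = 0.00581/0.046 = 0.1263 m/s.
Reynolds number Re = ρVD/μ = 1030 · 0.1263 · 0.242 / 0.00129 = 2.441e+04.
Re > 4000 → turbulent. Relative roughness ε/D = 4e-05/0.242 = 0.000165. Swamee-Jain: f = 0.25/(log₁₀[0.000165/3.7 + 5.74/2.441e+04^0.9])² = 0.25/(log₁₀[4.47e-05 + 0.000646])² = 0.25/(-3.161)² = 0.02502.
Darcy-Weisbach: ΔP = f(L/D)(ρV²/2) = 0.02502·(468/0.242)·(1030·0.1263²/2) = 0.02502·1934·8.217 = 397.6 Pa.
ΔP = 397.6 Pa = 0.00398 bar.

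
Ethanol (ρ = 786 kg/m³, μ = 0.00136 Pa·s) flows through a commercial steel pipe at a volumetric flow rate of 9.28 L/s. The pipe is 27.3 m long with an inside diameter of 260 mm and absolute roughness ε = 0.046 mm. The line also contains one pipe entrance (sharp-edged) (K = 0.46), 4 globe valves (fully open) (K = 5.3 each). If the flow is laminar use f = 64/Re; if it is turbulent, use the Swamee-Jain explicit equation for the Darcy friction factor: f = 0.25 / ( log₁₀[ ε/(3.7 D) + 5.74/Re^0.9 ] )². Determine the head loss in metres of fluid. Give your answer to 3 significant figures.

Q = 9.28 L/s = 9.28/1000 = 0.00928 m³/s.
Cross-sectional area A = πD²/4 = π(0.26)²/4 = 0.05309 m²; mean velocity V = Q/A = 0.00928/0.05309 = 0.1748 m/s.
Reynolds number Re = ρVD/μ = 786 · 0.1748 · 0.26 / 0.00136 = 2.626e+04.
Re > 4000 → turbulent. Relative roughness ε/D = 4.6e-05/0.26 = 0.000177. Swamee-Jain: f = 0.25/(log₁₀[0.000177/3.7 + 5.74/2.626e+04^0.9])² = 0.25/(log₁₀[4.78e-05 + 0.000605])² = 0.25/(-3.185)² = 0.02464.
Total minor-loss coefficient ΣK = 1·0.46 + 4·5.3 = 21.7.
ΔP = [f·L/D + ΣK]·(ρV²/2) = [0.02464·27.3/0.26 + 21.7]·(786·0.1748²/2) = [2.587 + 21.7]·12.01 = 291.1 Pa.
Head loss h_f = ΔP/(ρg) = 291.1/(786·9.81) = 0.0378 m.

h_f ≈ 0.0378 m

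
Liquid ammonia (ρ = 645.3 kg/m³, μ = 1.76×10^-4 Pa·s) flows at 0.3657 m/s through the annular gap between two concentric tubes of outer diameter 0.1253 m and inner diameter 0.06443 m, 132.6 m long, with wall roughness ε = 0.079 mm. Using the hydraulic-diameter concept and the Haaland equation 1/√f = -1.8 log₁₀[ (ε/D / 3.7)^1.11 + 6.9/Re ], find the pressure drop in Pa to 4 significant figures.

ΔP ≈ 2193 Pa

Hydraulic diameter D_h = 4A/P = D_o - D_i = 0.1253 - 0.06443 = 0.06087 m.
Re = ρVD_h/μ = 645.3·0.3657·0.06087/0.000176 = 8.162e+04.
ε/D_h = 7.9e-05/0.06087 = 0.0013; Haaland gives 1/√f = -1.8 log₁₀[0.000146+8.45e-05] = 6.546, so f = 0.02333.
ΔP = f(L/D_h)(ρV²/2) = 0.02333·132.6/0.06087·43.15 = 2193 Pa.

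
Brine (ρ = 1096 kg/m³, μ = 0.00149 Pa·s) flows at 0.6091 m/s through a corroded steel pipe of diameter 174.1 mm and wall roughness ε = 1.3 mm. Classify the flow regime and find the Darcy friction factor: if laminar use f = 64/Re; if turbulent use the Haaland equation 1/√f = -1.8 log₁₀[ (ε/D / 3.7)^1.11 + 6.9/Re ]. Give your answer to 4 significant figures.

Re = ρVD/μ = 1096·0.6091·0.1741/0.00149 = 7.8e+04.
Re > 4000 → turbulent. ε/D = 0.0013/0.1741 = 0.00747; Haaland: 1/√f = -1.8 log₁₀[0.00102 + 8.85e-05] = 5.32, so f = 0.03534.

f ≈ 0.03534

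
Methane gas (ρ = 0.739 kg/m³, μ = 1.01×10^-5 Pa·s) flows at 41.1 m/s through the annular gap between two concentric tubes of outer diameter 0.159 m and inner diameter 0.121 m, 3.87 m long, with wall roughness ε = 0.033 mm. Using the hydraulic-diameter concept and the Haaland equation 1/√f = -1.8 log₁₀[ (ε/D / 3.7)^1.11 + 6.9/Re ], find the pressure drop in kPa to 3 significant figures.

ΔP ≈ 1.35 kPa

Hydraulic diameter D_h = 4A/P = D_o - D_i = 0.159 - 0.121 = 0.038 m.
Re = ρVD_h/μ = 0.739·41.1·0.038/1.01e-05 = 1.143e+05.
ε/D_h = 3.3e-05/0.038 = 0.000868; Haaland gives 1/√f = -1.8 log₁₀[9.36e-05+6.04e-05] = 6.863, so f = 0.02123.
ΔP = f(L/D_h)(ρV²/2) = 0.02123·3.87/0.038·624.2 = 1350 Pa.
ΔP = 1.35 kPa.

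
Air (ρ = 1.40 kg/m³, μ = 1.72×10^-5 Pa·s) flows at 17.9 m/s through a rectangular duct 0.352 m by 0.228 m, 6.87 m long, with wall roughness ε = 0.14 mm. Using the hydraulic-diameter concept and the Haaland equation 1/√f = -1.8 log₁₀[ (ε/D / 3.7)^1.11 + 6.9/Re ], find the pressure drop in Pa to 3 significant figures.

ΔP ≈ 99.1 Pa

Hydraulic diameter D_h = 4A/P = 4·(0.352·0.228)/(2·(0.352+0.228)) = 0.321/1.16 = 0.2767 m.
Re = ρVD_h/μ = 1.4·17.9·0.2767/1.72e-05 = 4.032e+05.
ε/D_h = 0.00014/0.2767 = 0.000506; Haaland gives 1/√f = -1.8 log₁₀[5.14e-05+1.71e-05] = 7.496, so f = 0.0178.
ΔP = f(L/D_h)(ρV²/2) = 0.0178·6.87/0.2767·224.3 = 99.09 Pa.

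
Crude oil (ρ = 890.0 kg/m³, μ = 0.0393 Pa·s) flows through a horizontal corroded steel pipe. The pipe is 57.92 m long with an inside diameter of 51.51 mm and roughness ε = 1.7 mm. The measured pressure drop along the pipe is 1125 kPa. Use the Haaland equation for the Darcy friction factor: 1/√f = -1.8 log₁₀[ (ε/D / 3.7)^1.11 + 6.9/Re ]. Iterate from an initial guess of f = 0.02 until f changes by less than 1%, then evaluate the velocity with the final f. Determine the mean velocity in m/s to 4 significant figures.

V ≈ 5.939 m/s

Rearranging Darcy-Weisbach: V = √(2·ΔP·D/(f·L·ρ)). With ε/D = 0.0017/0.05151 = 0.033, iterate starting from f = 0.02:
  f = 0.02 → V = √(2·1.125e+06·0.05151/(0.02·57.92·890)) = 10.6 m/s; Re = ρVD/μ = 1.237e+04; f → 0.06197
  f = 0.06197 → V = 6.023 m/s; Re = 7026; f → 0.06369
  f = 0.06369 → V = 5.941 m/s; Re = 6931; f → 0.06374
Converged (Δf/f < 1%). With the final f = 0.06374: V = √(2·1.125e+06·0.05151/(0.06374·57.92·890)) = 5.939 m/s.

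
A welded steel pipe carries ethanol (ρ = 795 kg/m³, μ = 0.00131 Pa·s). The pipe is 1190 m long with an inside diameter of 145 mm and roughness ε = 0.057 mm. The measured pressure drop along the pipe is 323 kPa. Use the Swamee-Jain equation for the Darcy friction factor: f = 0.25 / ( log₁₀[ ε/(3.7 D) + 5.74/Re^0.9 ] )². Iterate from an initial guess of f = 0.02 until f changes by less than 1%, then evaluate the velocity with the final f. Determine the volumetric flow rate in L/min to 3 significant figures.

Q ≈ 2300 L/min

Rearranging Darcy-Weisbach: V = √(2·ΔP·D/(f·L·ρ)). With ε/D = 5.7e-05/0.145 = 0.000393, iterate starting from f = 0.02:
  f = 0.02 → V = √(2·3.23e+05·0.145/(0.02·1190·795)) = 2.225 m/s; Re = ρVD/μ = 1.958e+05; f → 0.01839
  f = 0.01839 → V = 2.321 m/s; Re = 2.042e+05; f → 0.01831
Converged (Δf/f < 1%). With the final f = 0.01831: V = √(2·3.23e+05·0.145/(0.01831·1190·795)) = 2.326 m/s.
Q = V·A = 2.326·(π/4·0.145²) = 0.0384 m³/s = 2300 L/min.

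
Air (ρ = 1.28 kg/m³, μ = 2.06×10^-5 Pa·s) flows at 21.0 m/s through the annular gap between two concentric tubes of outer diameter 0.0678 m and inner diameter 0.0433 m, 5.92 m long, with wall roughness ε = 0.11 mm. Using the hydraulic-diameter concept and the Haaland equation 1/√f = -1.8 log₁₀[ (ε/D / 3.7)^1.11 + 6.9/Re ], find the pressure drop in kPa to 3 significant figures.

ΔP ≈ 2.19 kPa

Hydraulic diameter D_h = 4A/P = D_o - D_i = 0.0678 - 0.0433 = 0.0245 m.
Re = ρVD_h/μ = 1.28·21·0.0245/2.06e-05 = 3.197e+04.
ε/D_h = 0.00011/0.0245 = 0.00449; Haaland gives 1/√f = -1.8 log₁₀[0.00058+0.000216] = 5.579, so f = 0.03213.
ΔP = f(L/D_h)(ρV²/2) = 0.03213·5.92/0.0245·282.2 = 2191 Pa.
ΔP = 2.19 kPa.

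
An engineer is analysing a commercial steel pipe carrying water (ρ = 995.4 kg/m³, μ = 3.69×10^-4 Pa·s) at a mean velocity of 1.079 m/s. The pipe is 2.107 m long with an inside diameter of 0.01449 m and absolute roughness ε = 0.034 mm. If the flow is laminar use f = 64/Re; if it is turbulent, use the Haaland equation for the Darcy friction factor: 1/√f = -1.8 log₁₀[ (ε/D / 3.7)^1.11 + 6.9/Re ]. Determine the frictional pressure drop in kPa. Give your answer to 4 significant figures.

ΔP ≈ 2.316 kPa

Reynolds number Re = ρVD/μ = 995.4 · 1.079 · 0.01449 / 0.000369 = 4.218e+04.
Re > 4000 → turbulent. Relative roughness ε/D = 3.4e-05/0.01449 = 0.00235. Haaland: 1/√f = -1.8 log₁₀[(0.00235/3.7)^1.11 + 6.9/4.218e+04] = -1.8 log₁₀[0.000282 + 0.000164] = 6.032, so f = 0.02749.
Darcy-Weisbach: ΔP = f(L/D)(ρV²/2) = 0.02749·(2.107/0.01449)·(995.4·1.079²/2) = 0.02749·145.4·579.4 = 2316 Pa.
ΔP = 2316 Pa = 2.316 kPa.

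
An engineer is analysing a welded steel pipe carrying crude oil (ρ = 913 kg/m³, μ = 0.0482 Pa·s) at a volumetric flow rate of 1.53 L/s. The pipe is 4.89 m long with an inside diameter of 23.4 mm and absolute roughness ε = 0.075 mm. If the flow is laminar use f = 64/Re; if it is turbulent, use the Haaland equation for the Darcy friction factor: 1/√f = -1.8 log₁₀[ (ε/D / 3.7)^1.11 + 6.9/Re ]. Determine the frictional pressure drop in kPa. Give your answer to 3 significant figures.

Q = 1.53 L/s = 1.53/1000 = 0.00153 m³/s.
Cross-sectional area A = πD²/4 = π(0.0234)²/4 = 0.0004301 m²; mean velocity V = Q/A = 0.00153/0.0004301 = 3.558 m/s.
Reynolds number Re = ρVD/μ = 913 · 3.558 · 0.0234 / 0.0482 = 1577.
Re < 2300 → laminar flow, so f = 64/Re = 64/1577 = 0.04059 (the turbulent correlation is not needed).
Darcy-Weisbach: ΔP = f(L/D)(ρV²/2) = 0.04059·(4.89/0.0234)·(913·3.558²/2) = 0.04059·209·5778 = 4.901e+04 Pa.
ΔP = 4.901e+04 Pa = 49.0 kPa.

ΔP ≈ 49.0 kPa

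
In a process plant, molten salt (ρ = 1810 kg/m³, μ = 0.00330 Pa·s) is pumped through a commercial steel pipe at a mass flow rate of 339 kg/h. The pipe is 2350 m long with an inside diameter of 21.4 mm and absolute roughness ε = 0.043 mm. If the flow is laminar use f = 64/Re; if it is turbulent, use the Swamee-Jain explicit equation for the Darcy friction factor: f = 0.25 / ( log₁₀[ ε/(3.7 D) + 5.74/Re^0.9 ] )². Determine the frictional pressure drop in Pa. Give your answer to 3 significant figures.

ΔP ≈ 78400 Pa

ṁ = 339 kg/h = 339/3600 = 0.09417 kg/s.
A = πD²/4 = π(0.0214)²/4 = 0.0003597 m²; mean velocity V = ṁ/(ρA) = 0.09417/(1810 · 0.0003597) = 0.1446 m/s.
Reynolds number Re = ρVD/μ = 1810 · 0.1446 · 0.0214 / 0.0033 = 1698.
Re < 2300 → laminar flow, so f = 64/Re = 64/1698 = 0.0377 (the turbulent correlation is not needed).
Darcy-Weisbach: ΔP = f(L/D)(ρV²/2) = 0.0377·(2350/0.0214)·(1810·0.1446²/2) = 0.0377·1.098e+05·18.93 = 7.838e+04 Pa.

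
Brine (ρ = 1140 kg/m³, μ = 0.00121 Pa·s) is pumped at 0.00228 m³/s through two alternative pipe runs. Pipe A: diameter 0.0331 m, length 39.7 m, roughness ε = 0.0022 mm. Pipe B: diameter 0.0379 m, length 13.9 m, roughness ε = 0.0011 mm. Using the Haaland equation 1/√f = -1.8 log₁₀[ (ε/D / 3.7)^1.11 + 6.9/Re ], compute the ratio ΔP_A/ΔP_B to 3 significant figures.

Pipe A: V = Q/A = 0.00228/0.0008605 = 2.65 m/s; Re = 8.263e+04; ε/D = 6.65e-05; Haaland → f = 0.01881; ΔP_A = f(L/D)(ρV²/2) = 9.027e+04 Pa.
Pipe B: V = Q/A = 0.00228/0.001128 = 2.021 m/s; Re = 7.216e+04; ε/D = 2.9e-05; Haaland → f = 0.0192; ΔP_B = f(L/D)(ρV²/2) = 1.639e+04 Pa.
ΔP_A/ΔP_B = 9.027e+04/1.639e+04 = 5.51.

ΔP_A/ΔP_B ≈ 5.51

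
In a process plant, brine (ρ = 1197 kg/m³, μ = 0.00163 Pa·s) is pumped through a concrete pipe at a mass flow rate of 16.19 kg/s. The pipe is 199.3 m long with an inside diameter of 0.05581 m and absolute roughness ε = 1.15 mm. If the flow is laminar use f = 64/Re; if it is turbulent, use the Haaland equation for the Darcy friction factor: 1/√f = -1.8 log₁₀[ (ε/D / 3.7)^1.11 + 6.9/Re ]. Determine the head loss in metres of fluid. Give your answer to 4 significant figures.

A = πD²/4 = π(0.05581)²/4 = 0.002446 m²; mean velocity V = ṁ/(ρA) = 16.19/(1197 · 0.002446) = 5.529 m/s.
Reynolds number Re = ρVD/μ = 1197 · 5.529 · 0.05581 / 0.00163 = 2.266e+05.
Re > 4000 → turbulent. Relative roughness ε/D = 0.00115/0.05581 = 0.0206. Haaland: 1/√f = -1.8 log₁₀[(0.0206/3.7)^1.11 + 6.9/2.266e+05] = -1.8 log₁₀[0.00315 + 3.05e-05] = 4.496, so f = 0.04946.
Darcy-Weisbach: ΔP = f(L/D)(ρV²/2) = 0.04946·(199.3/0.05581)·(1197·5.529²/2) = 0.04946·3571·1.83e+04 = 3.232e+06 Pa.
Head loss h_f = ΔP/(ρg) = 3.232e+06/(1197·9.81) = 275.2 m.

h_f ≈ 275.2 m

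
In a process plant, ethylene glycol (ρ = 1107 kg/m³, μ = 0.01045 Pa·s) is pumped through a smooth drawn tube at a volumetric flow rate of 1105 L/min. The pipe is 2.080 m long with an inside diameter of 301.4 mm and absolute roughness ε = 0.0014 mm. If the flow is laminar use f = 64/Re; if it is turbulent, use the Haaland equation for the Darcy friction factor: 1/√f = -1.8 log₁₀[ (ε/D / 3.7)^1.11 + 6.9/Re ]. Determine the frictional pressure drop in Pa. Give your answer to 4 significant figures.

Q = 1105 L/min = 1105/60000 = 0.01842 m³/s.
Cross-sectional area A = πD²/4 = π(0.3014)²/4 = 0.07135 m²; mean velocity V = Q/A = 0.01842/0.07135 = 0.2581 m/s.
Reynolds number Re = ρVD/μ = 1107 · 0.2581 · 0.3014 / 0.0104 = 8242.
Re > 4000 → turbulent. Relative roughness ε/D = 1.4e-06/0.3014 = 4.64e-06. Haaland: 1/√f = -1.8 log₁₀[(4.64e-06/3.7)^1.11 + 6.9/8242] = -1.8 log₁₀[2.82e-07 + 0.000837] = 5.539, so f = 0.0326.
Darcy-Weisbach: ΔP = f(L/D)(ρV²/2) = 0.0326·(2.08/0.3014)·(1107·0.2581²/2) = 0.0326·6.901·36.88 = 8.297 Pa.

ΔP ≈ 8.297 Pa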